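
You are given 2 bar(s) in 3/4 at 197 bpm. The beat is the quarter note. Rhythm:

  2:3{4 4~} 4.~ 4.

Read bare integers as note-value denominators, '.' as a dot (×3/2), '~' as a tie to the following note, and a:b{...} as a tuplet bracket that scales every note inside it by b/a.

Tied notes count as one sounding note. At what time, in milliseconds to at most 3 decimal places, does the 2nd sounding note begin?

1. 0.0ms @ 0 + 456.853ms (3/2)
2. 456.853ms @ 3/2 + 1370.558ms (9/2)

note 2 onset = 3/2b = 456.853ms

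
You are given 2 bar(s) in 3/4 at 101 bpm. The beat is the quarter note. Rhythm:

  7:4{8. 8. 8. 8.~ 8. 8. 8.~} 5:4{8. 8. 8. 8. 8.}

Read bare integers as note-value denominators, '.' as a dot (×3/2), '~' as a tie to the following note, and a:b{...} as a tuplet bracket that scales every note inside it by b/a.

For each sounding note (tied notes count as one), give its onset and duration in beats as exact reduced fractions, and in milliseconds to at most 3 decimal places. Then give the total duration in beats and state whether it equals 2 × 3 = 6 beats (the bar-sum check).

1) 0.0ms=0b +254.597ms=3/7b
2) 254.597ms=3/7b +254.597ms=3/7b
3) 509.194ms=6/7b +254.597ms=3/7b
4) 763.791ms=9/7b +509.194ms=6/7b
5) 1272.984ms=15/7b +254.597ms=3/7b
6) 1527.581ms=18/7b +611.033ms=36/35b
7) 2138.614ms=18/5b +356.436ms=3/5b
8) 2495.05ms=21/5b +356.436ms=3/5b
9) 2851.485ms=24/5b +356.436ms=3/5b
10) 3207.921ms=27/5b +356.436ms=3/5b
Σ=6b of 6 (101bpm 3/4) — PASS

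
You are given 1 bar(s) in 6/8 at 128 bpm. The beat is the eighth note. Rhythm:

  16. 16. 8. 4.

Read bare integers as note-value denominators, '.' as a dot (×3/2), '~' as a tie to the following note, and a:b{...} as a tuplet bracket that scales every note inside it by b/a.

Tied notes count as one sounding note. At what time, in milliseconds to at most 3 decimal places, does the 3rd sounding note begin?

note 3 onset = 3/2b = 703.125ms

1. 0.0ms @ 0 + 351.562ms (3/4)
2. 351.562ms @ 3/4 + 351.562ms (3/4)
3. 703.125ms @ 3/2 + 703.125ms (3/2)
4. 1406.25ms @ 3 + 1406.25ms (3)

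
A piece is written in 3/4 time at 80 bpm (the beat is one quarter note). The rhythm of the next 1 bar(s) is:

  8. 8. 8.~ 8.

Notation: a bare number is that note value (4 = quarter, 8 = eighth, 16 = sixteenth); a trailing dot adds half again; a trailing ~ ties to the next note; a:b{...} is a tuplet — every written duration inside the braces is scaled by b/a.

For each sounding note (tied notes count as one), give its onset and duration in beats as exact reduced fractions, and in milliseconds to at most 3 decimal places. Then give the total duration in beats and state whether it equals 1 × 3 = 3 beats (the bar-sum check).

1) 0.0ms=0b +562.5ms=3/4b
2) 562.5ms=3/4b +562.5ms=3/4b
3) 1125.0ms=3/2b +1125.0ms=3/2b
Σ=3b of 3 (80bpm 3/4) — PASS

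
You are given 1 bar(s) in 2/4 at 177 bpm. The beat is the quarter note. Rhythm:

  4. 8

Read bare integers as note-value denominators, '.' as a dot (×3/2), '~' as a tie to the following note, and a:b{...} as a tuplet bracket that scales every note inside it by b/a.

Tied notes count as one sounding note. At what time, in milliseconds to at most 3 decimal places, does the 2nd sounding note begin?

note 2 onset = 3/2b = 508.475ms

1. 0.0ms @ 0 + 508.475ms (3/2)
2. 508.475ms @ 3/2 + 169.492ms (1/2)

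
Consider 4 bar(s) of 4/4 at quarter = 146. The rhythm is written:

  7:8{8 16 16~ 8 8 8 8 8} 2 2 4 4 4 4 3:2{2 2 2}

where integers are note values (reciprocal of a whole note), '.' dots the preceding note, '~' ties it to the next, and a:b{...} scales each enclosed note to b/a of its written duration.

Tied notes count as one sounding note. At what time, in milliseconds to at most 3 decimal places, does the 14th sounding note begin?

note 14 onset = 12b = 4931.507ms

1. 0.0ms @ 0 + 234.834ms (4/7)
2. 234.834ms @ 4/7 + 117.417ms (2/7)
3. 352.25ms @ 6/7 + 352.25ms (6/7)
4. 704.501ms @ 12/7 + 234.834ms (4/7)
5. 939.335ms @ 16/7 + 234.834ms (4/7)
6. 1174.168ms @ 20/7 + 234.834ms (4/7)
7. 1409.002ms @ 24/7 + 234.834ms (4/7)
8. 1643.836ms @ 4 + 821.918ms (2)
9. 2465.753ms @ 6 + 821.918ms (2)
10. 3287.671ms @ 8 + 410.959ms (1)
11. 3698.63ms @ 9 + 410.959ms (1)
12. 4109.589ms @ 10 + 410.959ms (1)
13. 4520.548ms @ 11 + 410.959ms (1)
14. 4931.507ms @ 12 + 547.945ms (4/3)
15. 5479.452ms @ 40/3 + 547.945ms (4/3)
16. 6027.397ms @ 44/3 + 547.945ms (4/3)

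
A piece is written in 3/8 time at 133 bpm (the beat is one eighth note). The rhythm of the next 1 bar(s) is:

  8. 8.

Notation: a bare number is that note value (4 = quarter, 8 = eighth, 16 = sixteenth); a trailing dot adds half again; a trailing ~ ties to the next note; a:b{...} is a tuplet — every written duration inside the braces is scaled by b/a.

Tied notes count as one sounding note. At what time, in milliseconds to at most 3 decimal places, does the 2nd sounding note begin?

1. 0.0ms @ 0 + 676.692ms (3/2)
2. 676.692ms @ 3/2 + 676.692ms (3/2)

note 2 onset = 3/2b = 676.692ms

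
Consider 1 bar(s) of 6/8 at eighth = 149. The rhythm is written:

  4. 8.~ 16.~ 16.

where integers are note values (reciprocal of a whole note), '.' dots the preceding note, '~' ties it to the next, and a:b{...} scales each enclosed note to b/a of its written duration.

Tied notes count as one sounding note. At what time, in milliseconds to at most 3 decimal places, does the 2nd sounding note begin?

1. 0.0ms @ 0 + 1208.054ms (3)
2. 1208.054ms @ 3 + 1208.054ms (3)

note 2 onset = 3b = 1208.054ms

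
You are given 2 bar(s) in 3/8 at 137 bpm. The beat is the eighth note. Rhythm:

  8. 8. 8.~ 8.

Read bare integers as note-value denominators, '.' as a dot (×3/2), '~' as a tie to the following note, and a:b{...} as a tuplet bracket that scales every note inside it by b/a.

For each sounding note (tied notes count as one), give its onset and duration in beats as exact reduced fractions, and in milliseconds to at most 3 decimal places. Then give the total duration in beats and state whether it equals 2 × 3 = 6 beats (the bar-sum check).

1) 0.0ms=0b +656.934ms=3/2b
2) 656.934ms=3/2b +656.934ms=3/2b
3) 1313.869ms=3b +1313.869ms=3b
Σ=6b of 6 (137bpm 3/8) — PASS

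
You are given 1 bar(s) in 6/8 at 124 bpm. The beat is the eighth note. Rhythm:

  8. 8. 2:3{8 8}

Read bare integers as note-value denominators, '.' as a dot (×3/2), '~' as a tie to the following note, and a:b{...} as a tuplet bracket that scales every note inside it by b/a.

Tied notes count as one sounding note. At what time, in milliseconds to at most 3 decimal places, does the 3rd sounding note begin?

1. 0.0ms @ 0 + 725.806ms (3/2)
2. 725.806ms @ 3/2 + 725.806ms (3/2)
3. 1451.613ms @ 3 + 725.806ms (3/2)
4. 2177.419ms @ 9/2 + 725.806ms (3/2)

note 3 onset = 3b = 1451.613ms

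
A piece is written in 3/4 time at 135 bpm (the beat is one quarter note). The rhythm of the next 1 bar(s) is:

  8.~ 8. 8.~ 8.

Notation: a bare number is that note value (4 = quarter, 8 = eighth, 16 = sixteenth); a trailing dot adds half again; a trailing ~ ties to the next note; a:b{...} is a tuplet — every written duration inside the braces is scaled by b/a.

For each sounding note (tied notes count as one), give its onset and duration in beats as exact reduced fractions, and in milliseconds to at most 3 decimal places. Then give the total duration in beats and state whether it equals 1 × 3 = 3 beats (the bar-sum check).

1) 0.0ms=0b +666.667ms=3/2b
2) 666.667ms=3/2b +666.667ms=3/2b
Σ=3b of 3 (135bpm 3/4) — PASS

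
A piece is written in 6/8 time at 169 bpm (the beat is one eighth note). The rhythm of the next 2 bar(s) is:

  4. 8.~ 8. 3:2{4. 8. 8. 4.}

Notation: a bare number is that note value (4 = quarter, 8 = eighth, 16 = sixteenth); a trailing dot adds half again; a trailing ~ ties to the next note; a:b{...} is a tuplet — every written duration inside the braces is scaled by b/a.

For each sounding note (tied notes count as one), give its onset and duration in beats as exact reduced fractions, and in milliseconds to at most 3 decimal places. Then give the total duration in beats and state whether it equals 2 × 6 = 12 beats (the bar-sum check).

1) 0.0ms=0b +1065.089ms=3b
2) 1065.089ms=3b +1065.089ms=3b
3) 2130.178ms=6b +710.059ms=2b
4) 2840.237ms=8b +355.03ms=1b
5) 3195.266ms=9b +355.03ms=1b
6) 3550.296ms=10b +710.059ms=2b
Σ=12b of 12 (169bpm 6/8) — PASS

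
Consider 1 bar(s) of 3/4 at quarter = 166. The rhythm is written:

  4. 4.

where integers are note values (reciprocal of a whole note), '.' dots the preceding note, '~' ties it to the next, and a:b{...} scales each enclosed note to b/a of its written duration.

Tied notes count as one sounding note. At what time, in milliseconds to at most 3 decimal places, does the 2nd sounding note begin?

note 2 onset = 3/2b = 542.169ms

1. 0.0ms @ 0 + 542.169ms (3/2)
2. 542.169ms @ 3/2 + 542.169ms (3/2)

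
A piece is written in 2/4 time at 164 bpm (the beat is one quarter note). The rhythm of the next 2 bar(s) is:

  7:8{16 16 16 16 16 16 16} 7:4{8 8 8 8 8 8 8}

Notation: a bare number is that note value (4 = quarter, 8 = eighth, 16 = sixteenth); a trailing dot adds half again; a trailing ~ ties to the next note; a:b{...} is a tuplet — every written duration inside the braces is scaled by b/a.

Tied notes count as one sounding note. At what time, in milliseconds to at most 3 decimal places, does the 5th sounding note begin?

1. 0.0ms @ 0 + 104.53ms (2/7)
2. 104.53ms @ 2/7 + 104.53ms (2/7)
3. 209.059ms @ 4/7 + 104.53ms (2/7)
4. 313.589ms @ 6/7 + 104.53ms (2/7)
5. 418.118ms @ 8/7 + 104.53ms (2/7)
6. 522.648ms @ 10/7 + 104.53ms (2/7)
7. 627.178ms @ 12/7 + 104.53ms (2/7)
8. 731.707ms @ 2 + 104.53ms (2/7)
9. 836.237ms @ 16/7 + 104.53ms (2/7)
10. 940.767ms @ 18/7 + 104.53ms (2/7)
11. 1045.296ms @ 20/7 + 104.53ms (2/7)
12. 1149.826ms @ 22/7 + 104.53ms (2/7)
13. 1254.355ms @ 24/7 + 104.53ms (2/7)
14. 1358.885ms @ 26/7 + 104.53ms (2/7)

note 5 onset = 8/7b = 418.118ms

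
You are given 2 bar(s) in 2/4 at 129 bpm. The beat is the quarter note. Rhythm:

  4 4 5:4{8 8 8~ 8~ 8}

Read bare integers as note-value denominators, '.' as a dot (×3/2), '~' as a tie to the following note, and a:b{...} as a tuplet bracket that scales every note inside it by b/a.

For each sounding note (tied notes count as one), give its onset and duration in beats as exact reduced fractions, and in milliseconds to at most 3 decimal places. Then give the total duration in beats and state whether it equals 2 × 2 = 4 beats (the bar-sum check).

1) 0.0ms=0b +465.116ms=1b
2) 465.116ms=1b +465.116ms=1b
3) 930.233ms=2b +186.047ms=2/5b
4) 1116.279ms=12/5b +186.047ms=2/5b
5) 1302.326ms=14/5b +558.14ms=6/5b
Σ=4b of 4 (129bpm 2/4) — PASS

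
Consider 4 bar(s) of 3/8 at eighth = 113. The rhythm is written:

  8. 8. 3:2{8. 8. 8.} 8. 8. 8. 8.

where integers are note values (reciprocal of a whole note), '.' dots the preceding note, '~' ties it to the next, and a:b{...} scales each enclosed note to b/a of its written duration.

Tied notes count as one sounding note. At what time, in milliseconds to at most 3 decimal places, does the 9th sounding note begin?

1. 0.0ms @ 0 + 796.46ms (3/2)
2. 796.46ms @ 3/2 + 796.46ms (3/2)
3. 1592.92ms @ 3 + 530.973ms (1)
4. 2123.894ms @ 4 + 530.973ms (1)
5. 2654.867ms @ 5 + 530.973ms (1)
6. 3185.841ms @ 6 + 796.46ms (3/2)
7. 3982.301ms @ 15/2 + 796.46ms (3/2)
8. 4778.761ms @ 9 + 796.46ms (3/2)
9. 5575.221ms @ 21/2 + 796.46ms (3/2)

note 9 onset = 21/2b = 5575.221ms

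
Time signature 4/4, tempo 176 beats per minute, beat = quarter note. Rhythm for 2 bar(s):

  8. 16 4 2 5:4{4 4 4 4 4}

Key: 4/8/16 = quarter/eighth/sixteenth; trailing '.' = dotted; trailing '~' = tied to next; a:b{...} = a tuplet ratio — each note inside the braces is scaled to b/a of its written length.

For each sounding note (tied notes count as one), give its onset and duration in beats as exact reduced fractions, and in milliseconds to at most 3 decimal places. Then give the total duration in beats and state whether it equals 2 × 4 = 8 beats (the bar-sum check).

1) 0.0ms=0b +255.682ms=3/4b
2) 255.682ms=3/4b +85.227ms=1/4b
3) 340.909ms=1b +340.909ms=1b
4) 681.818ms=2b +681.818ms=2b
5) 1363.636ms=4b +272.727ms=4/5b
6) 1636.364ms=24/5b +272.727ms=4/5b
7) 1909.091ms=28/5b +272.727ms=4/5b
8) 2181.818ms=32/5b +272.727ms=4/5b
9) 2454.545ms=36/5b +272.727ms=4/5b
Σ=8b of 8 (176bpm 4/4) — PASS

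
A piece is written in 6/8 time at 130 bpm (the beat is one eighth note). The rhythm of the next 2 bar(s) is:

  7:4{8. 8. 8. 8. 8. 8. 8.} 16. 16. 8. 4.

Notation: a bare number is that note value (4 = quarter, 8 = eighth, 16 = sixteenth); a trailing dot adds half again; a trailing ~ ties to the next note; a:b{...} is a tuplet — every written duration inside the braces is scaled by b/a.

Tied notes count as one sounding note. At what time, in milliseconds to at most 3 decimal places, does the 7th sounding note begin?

note 7 onset = 36/7b = 2373.626ms

1. 0.0ms @ 0 + 395.604ms (6/7)
2. 395.604ms @ 6/7 + 395.604ms (6/7)
3. 791.209ms @ 12/7 + 395.604ms (6/7)
4. 1186.813ms @ 18/7 + 395.604ms (6/7)
5. 1582.418ms @ 24/7 + 395.604ms (6/7)
6. 1978.022ms @ 30/7 + 395.604ms (6/7)
7. 2373.626ms @ 36/7 + 395.604ms (6/7)
8. 2769.231ms @ 6 + 346.154ms (3/4)
9. 3115.385ms @ 27/4 + 346.154ms (3/4)
10. 3461.538ms @ 15/2 + 692.308ms (3/2)
11. 4153.846ms @ 9 + 1384.615ms (3)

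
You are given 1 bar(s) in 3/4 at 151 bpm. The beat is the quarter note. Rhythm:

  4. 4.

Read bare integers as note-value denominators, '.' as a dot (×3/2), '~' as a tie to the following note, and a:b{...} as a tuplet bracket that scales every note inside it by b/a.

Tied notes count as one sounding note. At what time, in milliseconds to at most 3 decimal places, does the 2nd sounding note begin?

note 2 onset = 3/2b = 596.026ms

1. 0.0ms @ 0 + 596.026ms (3/2)
2. 596.026ms @ 3/2 + 596.026ms (3/2)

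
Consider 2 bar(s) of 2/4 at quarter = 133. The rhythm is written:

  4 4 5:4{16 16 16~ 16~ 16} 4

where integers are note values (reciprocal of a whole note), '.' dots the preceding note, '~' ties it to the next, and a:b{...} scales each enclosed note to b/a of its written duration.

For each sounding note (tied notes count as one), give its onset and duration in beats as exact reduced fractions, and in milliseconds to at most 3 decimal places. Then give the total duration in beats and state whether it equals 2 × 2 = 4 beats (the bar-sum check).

1) 0.0ms=0b +451.128ms=1b
2) 451.128ms=1b +451.128ms=1b
3) 902.256ms=2b +90.226ms=1/5b
4) 992.481ms=11/5b +90.226ms=1/5b
5) 1082.707ms=12/5b +270.677ms=3/5b
6) 1353.383ms=3b +451.128ms=1b
Σ=4b of 4 (133bpm 2/4) — PASS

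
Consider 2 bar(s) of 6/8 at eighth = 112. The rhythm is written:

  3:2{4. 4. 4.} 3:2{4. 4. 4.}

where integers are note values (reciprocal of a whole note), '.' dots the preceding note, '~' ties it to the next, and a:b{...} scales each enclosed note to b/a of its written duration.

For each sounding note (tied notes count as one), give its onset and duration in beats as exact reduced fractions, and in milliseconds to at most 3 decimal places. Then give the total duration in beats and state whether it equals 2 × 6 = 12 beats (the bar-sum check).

1) 0.0ms=0b +1071.429ms=2b
2) 1071.429ms=2b +1071.429ms=2b
3) 2142.857ms=4b +1071.429ms=2b
4) 3214.286ms=6b +1071.429ms=2b
5) 4285.714ms=8b +1071.429ms=2b
6) 5357.143ms=10b +1071.429ms=2b
Σ=12b of 12 (112bpm 6/8) — PASS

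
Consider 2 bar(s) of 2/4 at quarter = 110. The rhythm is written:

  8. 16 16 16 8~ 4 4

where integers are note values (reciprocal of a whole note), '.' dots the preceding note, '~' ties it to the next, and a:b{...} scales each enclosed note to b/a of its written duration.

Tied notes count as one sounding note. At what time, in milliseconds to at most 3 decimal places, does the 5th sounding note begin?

1. 0.0ms @ 0 + 409.091ms (3/4)
2. 409.091ms @ 3/4 + 136.364ms (1/4)
3. 545.455ms @ 1 + 136.364ms (1/4)
4. 681.818ms @ 5/4 + 136.364ms (1/4)
5. 818.182ms @ 3/2 + 818.182ms (3/2)
6. 1636.364ms @ 3 + 545.455ms (1)

note 5 onset = 3/2b = 818.182ms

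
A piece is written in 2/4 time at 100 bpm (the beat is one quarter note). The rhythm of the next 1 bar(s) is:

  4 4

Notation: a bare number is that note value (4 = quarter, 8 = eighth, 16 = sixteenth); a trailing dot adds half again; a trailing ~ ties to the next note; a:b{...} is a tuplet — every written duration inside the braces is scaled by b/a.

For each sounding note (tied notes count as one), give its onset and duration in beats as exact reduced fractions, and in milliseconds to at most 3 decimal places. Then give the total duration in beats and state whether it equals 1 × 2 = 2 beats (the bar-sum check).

1) 0.0ms=0b +600.0ms=1b
2) 600.0ms=1b +600.0ms=1b
Σ=2b of 2 (100bpm 2/4) — PASS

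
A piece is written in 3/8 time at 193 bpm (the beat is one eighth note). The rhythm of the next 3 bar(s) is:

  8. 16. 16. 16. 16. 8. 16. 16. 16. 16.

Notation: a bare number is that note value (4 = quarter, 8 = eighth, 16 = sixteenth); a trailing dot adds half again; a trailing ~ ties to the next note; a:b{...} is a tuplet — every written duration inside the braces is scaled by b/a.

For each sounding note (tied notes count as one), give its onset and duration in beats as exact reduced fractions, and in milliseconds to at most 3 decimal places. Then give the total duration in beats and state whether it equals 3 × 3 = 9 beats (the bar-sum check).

1) 0.0ms=0b +466.321ms=3/2b
2) 466.321ms=3/2b +233.161ms=3/4b
3) 699.482ms=9/4b +233.161ms=3/4b
4) 932.642ms=3b +233.161ms=3/4b
5) 1165.803ms=15/4b +233.161ms=3/4b
6) 1398.964ms=9/2b +466.321ms=3/2b
7) 1865.285ms=6b +233.161ms=3/4b
8) 2098.446ms=27/4b +233.161ms=3/4b
9) 2331.606ms=15/2b +233.161ms=3/4b
10) 2564.767ms=33/4b +233.161ms=3/4b
Σ=9b of 9 (193bpm 3/8) — PASS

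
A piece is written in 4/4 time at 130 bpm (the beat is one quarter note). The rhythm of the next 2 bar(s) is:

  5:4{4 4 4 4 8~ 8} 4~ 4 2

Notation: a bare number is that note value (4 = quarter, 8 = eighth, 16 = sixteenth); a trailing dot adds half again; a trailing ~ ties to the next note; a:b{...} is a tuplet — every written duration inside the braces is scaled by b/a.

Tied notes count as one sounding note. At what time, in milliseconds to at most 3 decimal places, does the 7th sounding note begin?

note 7 onset = 6b = 2769.231ms

1. 0.0ms @ 0 + 369.231ms (4/5)
2. 369.231ms @ 4/5 + 369.231ms (4/5)
3. 738.462ms @ 8/5 + 369.231ms (4/5)
4. 1107.692ms @ 12/5 + 369.231ms (4/5)
5. 1476.923ms @ 16/5 + 369.231ms (4/5)
6. 1846.154ms @ 4 + 923.077ms (2)
7. 2769.231ms @ 6 + 923.077ms (2)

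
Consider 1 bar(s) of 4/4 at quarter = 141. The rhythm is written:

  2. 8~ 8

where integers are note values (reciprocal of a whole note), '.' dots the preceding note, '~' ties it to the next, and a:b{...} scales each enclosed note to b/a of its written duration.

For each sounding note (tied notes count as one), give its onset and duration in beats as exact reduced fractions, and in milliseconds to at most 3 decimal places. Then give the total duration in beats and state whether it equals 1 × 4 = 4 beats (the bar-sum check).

1) 0.0ms=0b +1276.596ms=3b
2) 1276.596ms=3b +425.532ms=1b
Σ=4b of 4 (141bpm 4/4) — PASS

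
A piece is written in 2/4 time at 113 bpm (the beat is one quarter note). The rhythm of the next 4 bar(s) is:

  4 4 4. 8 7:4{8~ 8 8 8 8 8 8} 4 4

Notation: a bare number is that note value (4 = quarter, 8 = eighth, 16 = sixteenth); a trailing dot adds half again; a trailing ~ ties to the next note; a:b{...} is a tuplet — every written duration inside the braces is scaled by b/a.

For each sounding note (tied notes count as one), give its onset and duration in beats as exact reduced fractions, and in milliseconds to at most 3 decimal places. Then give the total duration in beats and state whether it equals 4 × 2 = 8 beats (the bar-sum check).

1) 0.0ms=0b +530.973ms=1b
2) 530.973ms=1b +530.973ms=1b
3) 1061.947ms=2b +796.46ms=3/2b
4) 1858.407ms=7/2b +265.487ms=1/2b
5) 2123.894ms=4b +303.413ms=4/7b
6) 2427.307ms=32/7b +151.707ms=2/7b
7) 2579.014ms=34/7b +151.707ms=2/7b
8) 2730.721ms=36/7b +151.707ms=2/7b
9) 2882.427ms=38/7b +151.707ms=2/7b
10) 3034.134ms=40/7b +151.707ms=2/7b
11) 3185.841ms=6b +530.973ms=1b
12) 3716.814ms=7b +530.973ms=1b
Σ=8b of 8 (113bpm 2/4) — PASS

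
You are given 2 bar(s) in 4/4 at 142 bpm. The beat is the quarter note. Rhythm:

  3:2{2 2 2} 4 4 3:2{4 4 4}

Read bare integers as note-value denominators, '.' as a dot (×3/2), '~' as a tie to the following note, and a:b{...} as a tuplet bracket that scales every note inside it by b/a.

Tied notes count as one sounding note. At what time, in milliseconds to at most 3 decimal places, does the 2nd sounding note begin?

1. 0.0ms @ 0 + 563.38ms (4/3)
2. 563.38ms @ 4/3 + 563.38ms (4/3)
3. 1126.761ms @ 8/3 + 563.38ms (4/3)
4. 1690.141ms @ 4 + 422.535ms (1)
5. 2112.676ms @ 5 + 422.535ms (1)
6. 2535.211ms @ 6 + 281.69ms (2/3)
7. 2816.901ms @ 20/3 + 281.69ms (2/3)
8. 3098.592ms @ 22/3 + 281.69ms (2/3)

note 2 onset = 4/3b = 563.38ms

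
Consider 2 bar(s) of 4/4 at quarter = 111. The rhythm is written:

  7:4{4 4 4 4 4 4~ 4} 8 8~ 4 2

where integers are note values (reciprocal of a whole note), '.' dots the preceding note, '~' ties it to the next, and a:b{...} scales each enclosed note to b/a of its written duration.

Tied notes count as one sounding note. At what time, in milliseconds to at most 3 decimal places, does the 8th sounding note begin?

1. 0.0ms @ 0 + 308.88ms (4/7)
2. 308.88ms @ 4/7 + 308.88ms (4/7)
3. 617.761ms @ 8/7 + 308.88ms (4/7)
4. 926.641ms @ 12/7 + 308.88ms (4/7)
5. 1235.521ms @ 16/7 + 308.88ms (4/7)
6. 1544.402ms @ 20/7 + 617.761ms (8/7)
7. 2162.162ms @ 4 + 270.27ms (1/2)
8. 2432.432ms @ 9/2 + 810.811ms (3/2)
9. 3243.243ms @ 6 + 1081.081ms (2)

note 8 onset = 9/2b = 2432.432ms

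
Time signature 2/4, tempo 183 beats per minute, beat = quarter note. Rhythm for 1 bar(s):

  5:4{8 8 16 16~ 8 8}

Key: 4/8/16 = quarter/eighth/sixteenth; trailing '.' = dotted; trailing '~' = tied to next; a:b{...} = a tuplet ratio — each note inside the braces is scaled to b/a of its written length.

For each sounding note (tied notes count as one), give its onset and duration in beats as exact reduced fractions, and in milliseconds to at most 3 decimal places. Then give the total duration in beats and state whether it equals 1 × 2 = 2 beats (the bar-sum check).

1) 0.0ms=0b +131.148ms=2/5b
2) 131.148ms=2/5b +131.148ms=2/5b
3) 262.295ms=4/5b +65.574ms=1/5b
4) 327.869ms=1b +196.721ms=3/5b
5) 524.59ms=8/5b +131.148ms=2/5b
Σ=2b of 2 (183bpm 2/4) — PASS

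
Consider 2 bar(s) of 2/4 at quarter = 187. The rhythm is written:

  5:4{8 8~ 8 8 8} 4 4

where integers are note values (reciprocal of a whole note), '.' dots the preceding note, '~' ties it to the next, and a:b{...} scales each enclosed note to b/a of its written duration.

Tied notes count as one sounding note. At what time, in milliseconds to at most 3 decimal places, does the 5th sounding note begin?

1. 0.0ms @ 0 + 128.342ms (2/5)
2. 128.342ms @ 2/5 + 256.684ms (4/5)
3. 385.027ms @ 6/5 + 128.342ms (2/5)
4. 513.369ms @ 8/5 + 128.342ms (2/5)
5. 641.711ms @ 2 + 320.856ms (1)
6. 962.567ms @ 3 + 320.856ms (1)

note 5 onset = 2b = 641.711ms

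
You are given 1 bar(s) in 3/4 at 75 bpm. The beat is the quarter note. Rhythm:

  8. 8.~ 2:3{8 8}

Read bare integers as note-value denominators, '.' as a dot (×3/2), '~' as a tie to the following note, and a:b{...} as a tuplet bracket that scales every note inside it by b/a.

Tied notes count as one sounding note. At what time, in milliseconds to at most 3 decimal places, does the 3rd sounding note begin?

note 3 onset = 9/4b = 1800.0ms

1. 0.0ms @ 0 + 600.0ms (3/4)
2. 600.0ms @ 3/4 + 1200.0ms (3/2)
3. 1800.0ms @ 9/4 + 600.0ms (3/4)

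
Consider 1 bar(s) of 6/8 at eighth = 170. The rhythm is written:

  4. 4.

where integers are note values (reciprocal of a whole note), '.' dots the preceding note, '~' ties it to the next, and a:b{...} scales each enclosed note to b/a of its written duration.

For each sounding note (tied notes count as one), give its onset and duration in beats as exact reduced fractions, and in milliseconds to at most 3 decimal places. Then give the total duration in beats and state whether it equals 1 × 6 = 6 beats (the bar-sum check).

1) 0.0ms=0b +1058.824ms=3b
2) 1058.824ms=3b +1058.824ms=3b
Σ=6b of 6 (170bpm 6/8) — PASS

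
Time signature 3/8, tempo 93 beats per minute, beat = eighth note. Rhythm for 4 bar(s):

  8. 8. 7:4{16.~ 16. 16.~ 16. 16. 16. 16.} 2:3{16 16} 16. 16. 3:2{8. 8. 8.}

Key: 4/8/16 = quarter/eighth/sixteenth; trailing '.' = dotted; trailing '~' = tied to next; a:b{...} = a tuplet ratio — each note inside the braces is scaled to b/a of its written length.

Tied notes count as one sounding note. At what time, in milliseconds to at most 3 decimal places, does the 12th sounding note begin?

1. 0.0ms @ 0 + 967.742ms (3/2)
2. 967.742ms @ 3/2 + 967.742ms (3/2)
3. 1935.484ms @ 3 + 552.995ms (6/7)
4. 2488.479ms @ 27/7 + 552.995ms (6/7)
5. 3041.475ms @ 33/7 + 276.498ms (3/7)
6. 3317.972ms @ 36/7 + 276.498ms (3/7)
7. 3594.47ms @ 39/7 + 276.498ms (3/7)
8. 3870.968ms @ 6 + 483.871ms (3/4)
9. 4354.839ms @ 27/4 + 483.871ms (3/4)
10. 4838.71ms @ 15/2 + 483.871ms (3/4)
11. 5322.581ms @ 33/4 + 483.871ms (3/4)
12. 5806.452ms @ 9 + 645.161ms (1)
13. 6451.613ms @ 10 + 645.161ms (1)
14. 7096.774ms @ 11 + 645.161ms (1)

note 12 onset = 9b = 5806.452ms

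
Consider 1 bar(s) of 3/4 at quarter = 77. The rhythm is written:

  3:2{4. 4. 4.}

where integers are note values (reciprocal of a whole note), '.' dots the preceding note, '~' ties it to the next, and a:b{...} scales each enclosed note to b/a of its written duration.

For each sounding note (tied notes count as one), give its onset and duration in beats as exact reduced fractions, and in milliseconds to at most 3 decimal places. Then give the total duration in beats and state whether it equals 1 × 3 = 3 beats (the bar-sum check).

1) 0.0ms=0b +779.221ms=1b
2) 779.221ms=1b +779.221ms=1b
3) 1558.442ms=2b +779.221ms=1b
Σ=3b of 3 (77bpm 3/4) — PASS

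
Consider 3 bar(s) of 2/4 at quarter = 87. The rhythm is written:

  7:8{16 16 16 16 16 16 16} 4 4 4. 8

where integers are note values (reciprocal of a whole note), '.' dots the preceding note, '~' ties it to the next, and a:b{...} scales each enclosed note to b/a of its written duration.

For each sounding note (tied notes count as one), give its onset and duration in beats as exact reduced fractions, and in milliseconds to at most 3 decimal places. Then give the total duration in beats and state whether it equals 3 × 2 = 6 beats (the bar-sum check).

1) 0.0ms=0b +197.044ms=2/7b
2) 197.044ms=2/7b +197.044ms=2/7b
3) 394.089ms=4/7b +197.044ms=2/7b
4) 591.133ms=6/7b +197.044ms=2/7b
5) 788.177ms=8/7b +197.044ms=2/7b
6) 985.222ms=10/7b +197.044ms=2/7b
7) 1182.266ms=12/7b +197.044ms=2/7b
8) 1379.31ms=2b +689.655ms=1b
9) 2068.966ms=3b +689.655ms=1b
10) 2758.621ms=4b +1034.483ms=3/2b
11) 3793.103ms=11/2b +344.828ms=1/2b
Σ=6b of 6 (87bpm 2/4) — PASS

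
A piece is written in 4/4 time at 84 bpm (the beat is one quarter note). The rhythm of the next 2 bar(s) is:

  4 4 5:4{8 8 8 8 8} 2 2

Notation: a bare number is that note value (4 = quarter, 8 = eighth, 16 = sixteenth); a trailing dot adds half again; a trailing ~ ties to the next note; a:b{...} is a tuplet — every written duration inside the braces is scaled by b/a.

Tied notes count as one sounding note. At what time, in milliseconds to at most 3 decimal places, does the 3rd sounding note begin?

note 3 onset = 2b = 1428.571ms

1. 0.0ms @ 0 + 714.286ms (1)
2. 714.286ms @ 1 + 714.286ms (1)
3. 1428.571ms @ 2 + 285.714ms (2/5)
4. 1714.286ms @ 12/5 + 285.714ms (2/5)
5. 2000.0ms @ 14/5 + 285.714ms (2/5)
6. 2285.714ms @ 16/5 + 285.714ms (2/5)
7. 2571.429ms @ 18/5 + 285.714ms (2/5)
8. 2857.143ms @ 4 + 1428.571ms (2)
9. 4285.714ms @ 6 + 1428.571ms (2)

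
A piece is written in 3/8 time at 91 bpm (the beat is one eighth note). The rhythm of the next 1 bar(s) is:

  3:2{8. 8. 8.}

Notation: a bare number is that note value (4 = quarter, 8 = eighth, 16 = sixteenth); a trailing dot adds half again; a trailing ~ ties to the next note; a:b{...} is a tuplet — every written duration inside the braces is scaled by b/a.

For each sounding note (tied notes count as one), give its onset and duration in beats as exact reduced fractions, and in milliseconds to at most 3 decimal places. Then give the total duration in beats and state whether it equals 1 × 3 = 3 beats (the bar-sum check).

1) 0.0ms=0b +659.341ms=1b
2) 659.341ms=1b +659.341ms=1b
3) 1318.681ms=2b +659.341ms=1b
Σ=3b of 3 (91bpm 3/8) — PASS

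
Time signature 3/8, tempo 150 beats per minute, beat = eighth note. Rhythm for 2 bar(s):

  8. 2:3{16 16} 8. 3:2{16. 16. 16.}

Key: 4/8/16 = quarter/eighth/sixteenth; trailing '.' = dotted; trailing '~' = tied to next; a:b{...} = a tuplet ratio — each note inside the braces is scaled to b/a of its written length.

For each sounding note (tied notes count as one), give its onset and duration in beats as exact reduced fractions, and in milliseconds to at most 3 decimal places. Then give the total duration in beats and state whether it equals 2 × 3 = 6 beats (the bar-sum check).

1) 0.0ms=0b +600.0ms=3/2b
2) 600.0ms=3/2b +300.0ms=3/4b
3) 900.0ms=9/4b +300.0ms=3/4b
4) 1200.0ms=3b +600.0ms=3/2b
5) 1800.0ms=9/2b +200.0ms=1/2b
6) 2000.0ms=5b +200.0ms=1/2b
7) 2200.0ms=11/2b +200.0ms=1/2b
Σ=6b of 6 (150bpm 3/8) — PASS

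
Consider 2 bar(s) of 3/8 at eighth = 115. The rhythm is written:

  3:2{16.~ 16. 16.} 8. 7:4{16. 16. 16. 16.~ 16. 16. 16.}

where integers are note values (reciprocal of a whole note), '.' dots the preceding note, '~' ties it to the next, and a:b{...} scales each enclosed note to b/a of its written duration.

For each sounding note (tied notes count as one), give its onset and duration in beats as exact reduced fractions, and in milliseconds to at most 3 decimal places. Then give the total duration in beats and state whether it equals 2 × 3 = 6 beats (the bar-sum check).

1) 0.0ms=0b +521.739ms=1b
2) 521.739ms=1b +260.87ms=1/2b
3) 782.609ms=3/2b +782.609ms=3/2b
4) 1565.217ms=3b +223.602ms=3/7b
5) 1788.82ms=24/7b +223.602ms=3/7b
6) 2012.422ms=27/7b +223.602ms=3/7b
7) 2236.025ms=30/7b +447.205ms=6/7b
8) 2683.23ms=36/7b +223.602ms=3/7b
9) 2906.832ms=39/7b +223.602ms=3/7b
Σ=6b of 6 (115bpm 3/8) — PASS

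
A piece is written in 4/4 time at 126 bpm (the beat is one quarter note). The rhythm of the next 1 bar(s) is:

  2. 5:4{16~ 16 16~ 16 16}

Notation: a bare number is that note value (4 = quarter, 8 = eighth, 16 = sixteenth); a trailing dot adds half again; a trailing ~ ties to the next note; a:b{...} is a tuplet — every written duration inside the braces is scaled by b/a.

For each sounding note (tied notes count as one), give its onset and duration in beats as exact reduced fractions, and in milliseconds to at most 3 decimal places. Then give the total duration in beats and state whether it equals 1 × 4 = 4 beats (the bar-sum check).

1) 0.0ms=0b +1428.571ms=3b
2) 1428.571ms=3b +190.476ms=2/5b
3) 1619.048ms=17/5b +190.476ms=2/5b
4) 1809.524ms=19/5b +95.238ms=1/5b
Σ=4b of 4 (126bpm 4/4) — PASS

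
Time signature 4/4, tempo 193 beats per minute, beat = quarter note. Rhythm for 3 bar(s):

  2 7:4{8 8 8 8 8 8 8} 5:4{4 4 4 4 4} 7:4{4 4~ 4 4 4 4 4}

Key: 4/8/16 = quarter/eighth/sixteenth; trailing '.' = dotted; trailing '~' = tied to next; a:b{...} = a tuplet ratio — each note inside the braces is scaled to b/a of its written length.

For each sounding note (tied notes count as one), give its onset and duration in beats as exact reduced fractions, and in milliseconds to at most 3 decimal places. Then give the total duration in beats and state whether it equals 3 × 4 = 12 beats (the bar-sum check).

1) 0.0ms=0b +621.762ms=2b
2) 621.762ms=2b +88.823ms=2/7b
3) 710.585ms=16/7b +88.823ms=2/7b
4) 799.408ms=18/7b +88.823ms=2/7b
5) 888.231ms=20/7b +88.823ms=2/7b
6) 977.054ms=22/7b +88.823ms=2/7b
7) 1065.877ms=24/7b +88.823ms=2/7b
8) 1154.7ms=26/7b +88.823ms=2/7b
9) 1243.523ms=4b +248.705ms=4/5b
10) 1492.228ms=24/5b +248.705ms=4/5b
11) 1740.933ms=28/5b +248.705ms=4/5b
12) 1989.637ms=32/5b +248.705ms=4/5b
13) 2238.342ms=36/5b +248.705ms=4/5b
14) 2487.047ms=8b +177.646ms=4/7b
15) 2664.693ms=60/7b +355.292ms=8/7b
16) 3019.985ms=68/7b +177.646ms=4/7b
17) 3197.631ms=72/7b +177.646ms=4/7b
18) 3375.278ms=76/7b +177.646ms=4/7b
19) 3552.924ms=80/7b +177.646ms=4/7b
Σ=12b of 12 (193bpm 4/4) — PASS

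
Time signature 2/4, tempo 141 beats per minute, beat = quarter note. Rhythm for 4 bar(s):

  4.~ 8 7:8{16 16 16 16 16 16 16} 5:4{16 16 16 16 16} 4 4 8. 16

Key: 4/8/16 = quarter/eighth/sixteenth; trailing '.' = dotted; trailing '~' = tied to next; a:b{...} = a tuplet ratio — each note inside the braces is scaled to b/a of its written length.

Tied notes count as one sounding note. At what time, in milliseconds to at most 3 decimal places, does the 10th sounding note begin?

note 10 onset = 21/5b = 1787.234ms

1. 0.0ms @ 0 + 851.064ms (2)
2. 851.064ms @ 2 + 121.581ms (2/7)
3. 972.644ms @ 16/7 + 121.581ms (2/7)
4. 1094.225ms @ 18/7 + 121.581ms (2/7)
5. 1215.805ms @ 20/7 + 121.581ms (2/7)
6. 1337.386ms @ 22/7 + 121.581ms (2/7)
7. 1458.967ms @ 24/7 + 121.581ms (2/7)
8. 1580.547ms @ 26/7 + 121.581ms (2/7)
9. 1702.128ms @ 4 + 85.106ms (1/5)
10. 1787.234ms @ 21/5 + 85.106ms (1/5)
11. 1872.34ms @ 22/5 + 85.106ms (1/5)
12. 1957.447ms @ 23/5 + 85.106ms (1/5)
13. 2042.553ms @ 24/5 + 85.106ms (1/5)
14. 2127.66ms @ 5 + 425.532ms (1)
15. 2553.191ms @ 6 + 425.532ms (1)
16. 2978.723ms @ 7 + 319.149ms (3/4)
17. 3297.872ms @ 31/4 + 106.383ms (1/4)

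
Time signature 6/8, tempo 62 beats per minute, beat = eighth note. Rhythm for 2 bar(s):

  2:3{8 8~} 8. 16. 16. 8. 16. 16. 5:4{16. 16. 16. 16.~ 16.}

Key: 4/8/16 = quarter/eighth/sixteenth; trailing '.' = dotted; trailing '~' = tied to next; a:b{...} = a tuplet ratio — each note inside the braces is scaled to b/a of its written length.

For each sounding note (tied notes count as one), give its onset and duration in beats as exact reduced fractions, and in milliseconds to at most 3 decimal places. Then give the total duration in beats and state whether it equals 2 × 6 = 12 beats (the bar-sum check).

1) 0.0ms=0b +1451.613ms=3/2b
2) 1451.613ms=3/2b +2903.226ms=3b
3) 4354.839ms=9/2b +725.806ms=3/4b
4) 5080.645ms=21/4b +725.806ms=3/4b
5) 5806.452ms=6b +1451.613ms=3/2b
6) 7258.065ms=15/2b +725.806ms=3/4b
7) 7983.871ms=33/4b +725.806ms=3/4b
8) 8709.677ms=9b +580.645ms=3/5b
9) 9290.323ms=48/5b +580.645ms=3/5b
10) 9870.968ms=51/5b +580.645ms=3/5b
11) 10451.613ms=54/5b +1161.29ms=6/5b
Σ=12b of 12 (62bpm 6/8) — PASS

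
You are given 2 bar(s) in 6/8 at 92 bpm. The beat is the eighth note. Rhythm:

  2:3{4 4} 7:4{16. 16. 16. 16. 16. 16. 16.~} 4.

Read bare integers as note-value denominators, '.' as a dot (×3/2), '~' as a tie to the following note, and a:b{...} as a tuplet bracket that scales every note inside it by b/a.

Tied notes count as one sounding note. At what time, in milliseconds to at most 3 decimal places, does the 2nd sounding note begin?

note 2 onset = 3b = 1956.522ms

1. 0.0ms @ 0 + 1956.522ms (3)
2. 1956.522ms @ 3 + 1956.522ms (3)
3. 3913.043ms @ 6 + 279.503ms (3/7)
4. 4192.547ms @ 45/7 + 279.503ms (3/7)
5. 4472.05ms @ 48/7 + 279.503ms (3/7)
6. 4751.553ms @ 51/7 + 279.503ms (3/7)
7. 5031.056ms @ 54/7 + 279.503ms (3/7)
8. 5310.559ms @ 57/7 + 279.503ms (3/7)
9. 5590.062ms @ 60/7 + 2236.025ms (24/7)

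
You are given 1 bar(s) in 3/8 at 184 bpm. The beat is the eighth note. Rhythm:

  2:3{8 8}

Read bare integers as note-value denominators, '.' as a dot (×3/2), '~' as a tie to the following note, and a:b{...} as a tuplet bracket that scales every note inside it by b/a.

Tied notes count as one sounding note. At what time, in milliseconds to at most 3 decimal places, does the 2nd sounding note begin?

1. 0.0ms @ 0 + 489.13ms (3/2)
2. 489.13ms @ 3/2 + 489.13ms (3/2)

note 2 onset = 3/2b = 489.13ms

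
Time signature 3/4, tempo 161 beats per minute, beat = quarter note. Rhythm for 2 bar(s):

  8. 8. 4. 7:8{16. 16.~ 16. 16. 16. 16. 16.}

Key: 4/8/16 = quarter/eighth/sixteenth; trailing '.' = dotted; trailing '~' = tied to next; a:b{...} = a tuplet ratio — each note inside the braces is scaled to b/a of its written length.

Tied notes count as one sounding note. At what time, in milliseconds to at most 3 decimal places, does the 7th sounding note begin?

note 7 onset = 33/7b = 1756.877ms

1. 0.0ms @ 0 + 279.503ms (3/4)
2. 279.503ms @ 3/4 + 279.503ms (3/4)
3. 559.006ms @ 3/2 + 559.006ms (3/2)
4. 1118.012ms @ 3 + 159.716ms (3/7)
5. 1277.728ms @ 24/7 + 319.432ms (6/7)
6. 1597.161ms @ 30/7 + 159.716ms (3/7)
7. 1756.877ms @ 33/7 + 159.716ms (3/7)
8. 1916.593ms @ 36/7 + 159.716ms (3/7)
9. 2076.309ms @ 39/7 + 159.716ms (3/7)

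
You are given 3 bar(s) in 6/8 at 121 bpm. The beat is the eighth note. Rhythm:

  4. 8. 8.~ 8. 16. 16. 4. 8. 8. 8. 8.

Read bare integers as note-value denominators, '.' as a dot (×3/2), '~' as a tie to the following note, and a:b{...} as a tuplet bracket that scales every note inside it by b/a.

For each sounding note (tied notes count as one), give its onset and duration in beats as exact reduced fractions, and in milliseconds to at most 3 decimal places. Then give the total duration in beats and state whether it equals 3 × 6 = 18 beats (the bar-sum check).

1) 0.0ms=0b +1487.603ms=3b
2) 1487.603ms=3b +743.802ms=3/2b
3) 2231.405ms=9/2b +1487.603ms=3b
4) 3719.008ms=15/2b +371.901ms=3/4b
5) 4090.909ms=33/4b +371.901ms=3/4b
6) 4462.81ms=9b +1487.603ms=3b
7) 5950.413ms=12b +743.802ms=3/2b
8) 6694.215ms=27/2b +743.802ms=3/2b
9) 7438.017ms=15b +743.802ms=3/2b
10) 8181.818ms=33/2b +743.802ms=3/2b
Σ=18b of 18 (121bpm 6/8) — PASS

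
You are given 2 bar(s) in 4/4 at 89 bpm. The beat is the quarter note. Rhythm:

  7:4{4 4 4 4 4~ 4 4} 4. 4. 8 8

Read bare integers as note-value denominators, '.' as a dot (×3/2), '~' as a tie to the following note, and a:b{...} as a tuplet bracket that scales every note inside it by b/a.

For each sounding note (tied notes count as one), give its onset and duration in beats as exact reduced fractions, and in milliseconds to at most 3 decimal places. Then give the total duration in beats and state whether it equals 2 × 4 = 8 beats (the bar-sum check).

1) 0.0ms=0b +385.233ms=4/7b
2) 385.233ms=4/7b +385.233ms=4/7b
3) 770.465ms=8/7b +385.233ms=4/7b
4) 1155.698ms=12/7b +385.233ms=4/7b
5) 1540.931ms=16/7b +770.465ms=8/7b
6) 2311.396ms=24/7b +385.233ms=4/7b
7) 2696.629ms=4b +1011.236ms=3/2b
8) 3707.865ms=11/2b +1011.236ms=3/2b
9) 4719.101ms=7b +337.079ms=1/2b
10) 5056.18ms=15/2b +337.079ms=1/2b
Σ=8b of 8 (89bpm 4/4) — PASS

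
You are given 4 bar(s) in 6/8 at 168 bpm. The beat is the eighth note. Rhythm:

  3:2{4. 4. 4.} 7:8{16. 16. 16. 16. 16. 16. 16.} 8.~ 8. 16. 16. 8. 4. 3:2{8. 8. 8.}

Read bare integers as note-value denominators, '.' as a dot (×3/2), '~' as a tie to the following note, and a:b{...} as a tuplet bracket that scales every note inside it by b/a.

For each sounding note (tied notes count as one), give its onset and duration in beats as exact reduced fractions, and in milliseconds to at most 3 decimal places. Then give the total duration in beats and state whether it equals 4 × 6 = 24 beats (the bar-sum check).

1) 0.0ms=0b +714.286ms=2b
2) 714.286ms=2b +714.286ms=2b
3) 1428.571ms=4b +714.286ms=2b
4) 2142.857ms=6b +306.122ms=6/7b
5) 2448.98ms=48/7b +306.122ms=6/7b
6) 2755.102ms=54/7b +306.122ms=6/7b
7) 3061.224ms=60/7b +306.122ms=6/7b
8) 3367.347ms=66/7b +306.122ms=6/7b
9) 3673.469ms=72/7b +306.122ms=6/7b
10) 3979.592ms=78/7b +306.122ms=6/7b
11) 4285.714ms=12b +1071.429ms=3b
12) 5357.143ms=15b +267.857ms=3/4b
13) 5625.0ms=63/4b +267.857ms=3/4b
14) 5892.857ms=33/2b +535.714ms=3/2b
15) 6428.571ms=18b +1071.429ms=3b
16) 7500.0ms=21b +357.143ms=1b
17) 7857.143ms=22b +357.143ms=1b
18) 8214.286ms=23b +357.143ms=1b
Σ=24b of 24 (168bpm 6/8) — PASS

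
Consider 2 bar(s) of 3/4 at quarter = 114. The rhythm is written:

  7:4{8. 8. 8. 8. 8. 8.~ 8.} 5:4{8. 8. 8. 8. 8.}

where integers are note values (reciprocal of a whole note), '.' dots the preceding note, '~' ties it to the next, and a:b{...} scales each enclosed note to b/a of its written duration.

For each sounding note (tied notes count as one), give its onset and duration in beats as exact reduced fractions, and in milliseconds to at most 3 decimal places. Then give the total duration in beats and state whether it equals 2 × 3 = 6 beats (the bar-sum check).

1) 0.0ms=0b +225.564ms=3/7b
2) 225.564ms=3/7b +225.564ms=3/7b
3) 451.128ms=6/7b +225.564ms=3/7b
4) 676.692ms=9/7b +225.564ms=3/7b
5) 902.256ms=12/7b +225.564ms=3/7b
6) 1127.82ms=15/7b +451.128ms=6/7b
7) 1578.947ms=3b +315.789ms=3/5b
8) 1894.737ms=18/5b +315.789ms=3/5b
9) 2210.526ms=21/5b +315.789ms=3/5b
10) 2526.316ms=24/5b +315.789ms=3/5b
11) 2842.105ms=27/5b +315.789ms=3/5b
Σ=6b of 6 (114bpm 3/4) — PASS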